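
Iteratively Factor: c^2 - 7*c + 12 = (c - 3)*(c - 4)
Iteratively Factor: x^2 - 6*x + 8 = (x - 4)*(x - 2)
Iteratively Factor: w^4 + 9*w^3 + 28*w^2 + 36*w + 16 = (w + 2)*(w^3 + 7*w^2 + 14*w + 8) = (w + 2)^2*(w^2 + 5*w + 4) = (w + 2)^2*(w + 4)*(w + 1)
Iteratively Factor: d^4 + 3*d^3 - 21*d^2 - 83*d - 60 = (d + 4)*(d^3 - d^2 - 17*d - 15) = (d + 3)*(d + 4)*(d^2 - 4*d - 5) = (d - 5)*(d + 3)*(d + 4)*(d + 1)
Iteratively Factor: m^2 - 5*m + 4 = (m - 1)*(m - 4)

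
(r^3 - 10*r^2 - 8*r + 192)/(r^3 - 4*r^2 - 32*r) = (r - 6)/r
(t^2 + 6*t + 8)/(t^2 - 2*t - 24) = (t + 2)/(t - 6)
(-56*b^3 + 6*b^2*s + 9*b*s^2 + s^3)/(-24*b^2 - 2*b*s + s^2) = (-14*b^2 + 5*b*s + s^2)/(-6*b + s)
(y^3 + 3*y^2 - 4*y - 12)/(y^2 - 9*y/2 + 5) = 2*(y^2 + 5*y + 6)/(2*y - 5)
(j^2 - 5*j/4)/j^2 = (j - 5/4)/j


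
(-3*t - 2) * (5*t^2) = -15*t^3 - 10*t^2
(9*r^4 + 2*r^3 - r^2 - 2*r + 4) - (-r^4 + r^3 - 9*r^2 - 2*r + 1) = 10*r^4 + r^3 + 8*r^2 + 3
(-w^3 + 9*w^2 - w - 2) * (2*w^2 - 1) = -2*w^5 + 18*w^4 - w^3 - 13*w^2 + w + 2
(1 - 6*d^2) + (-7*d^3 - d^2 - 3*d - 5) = -7*d^3 - 7*d^2 - 3*d - 4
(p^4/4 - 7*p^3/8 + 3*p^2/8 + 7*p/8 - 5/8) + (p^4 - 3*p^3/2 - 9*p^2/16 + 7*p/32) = 5*p^4/4 - 19*p^3/8 - 3*p^2/16 + 35*p/32 - 5/8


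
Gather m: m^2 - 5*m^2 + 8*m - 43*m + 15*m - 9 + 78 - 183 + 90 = -4*m^2 - 20*m - 24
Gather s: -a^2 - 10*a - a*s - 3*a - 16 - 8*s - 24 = -a^2 - 13*a + s*(-a - 8) - 40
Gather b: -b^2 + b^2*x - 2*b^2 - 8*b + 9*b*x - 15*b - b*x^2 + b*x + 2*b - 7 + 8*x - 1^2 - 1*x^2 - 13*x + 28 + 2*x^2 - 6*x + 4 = b^2*(x - 3) + b*(-x^2 + 10*x - 21) + x^2 - 11*x + 24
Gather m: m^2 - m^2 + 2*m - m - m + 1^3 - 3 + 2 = 0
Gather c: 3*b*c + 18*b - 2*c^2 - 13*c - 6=18*b - 2*c^2 + c*(3*b - 13) - 6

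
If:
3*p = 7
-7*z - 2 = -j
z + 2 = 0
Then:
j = -12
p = 7/3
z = -2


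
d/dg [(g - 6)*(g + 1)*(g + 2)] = 3*g^2 - 6*g - 16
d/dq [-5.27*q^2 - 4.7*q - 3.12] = -10.54*q - 4.7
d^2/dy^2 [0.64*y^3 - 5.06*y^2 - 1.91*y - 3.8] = 3.84*y - 10.12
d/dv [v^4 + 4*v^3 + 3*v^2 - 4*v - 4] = 4*v^3 + 12*v^2 + 6*v - 4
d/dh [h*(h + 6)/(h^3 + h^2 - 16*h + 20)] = (-h^3 - 14*h^2 - 50*h - 60)/(h^5 + 4*h^4 - 23*h^3 - 38*h^2 + 220*h - 200)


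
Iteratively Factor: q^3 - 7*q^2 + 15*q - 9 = (q - 3)*(q^2 - 4*q + 3) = (q - 3)*(q - 1)*(q - 3)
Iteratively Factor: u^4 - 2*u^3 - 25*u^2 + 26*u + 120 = (u - 3)*(u^3 + u^2 - 22*u - 40) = (u - 3)*(u + 4)*(u^2 - 3*u - 10) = (u - 3)*(u + 2)*(u + 4)*(u - 5)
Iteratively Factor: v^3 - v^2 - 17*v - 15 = (v + 1)*(v^2 - 2*v - 15) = (v - 5)*(v + 1)*(v + 3)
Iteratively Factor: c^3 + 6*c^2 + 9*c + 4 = (c + 1)*(c^2 + 5*c + 4) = (c + 1)^2*(c + 4)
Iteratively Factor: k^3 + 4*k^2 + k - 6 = (k + 2)*(k^2 + 2*k - 3) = (k + 2)*(k + 3)*(k - 1)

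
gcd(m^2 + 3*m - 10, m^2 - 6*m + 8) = m - 2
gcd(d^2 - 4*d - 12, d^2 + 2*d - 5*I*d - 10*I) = d + 2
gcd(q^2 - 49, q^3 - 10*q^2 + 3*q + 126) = q - 7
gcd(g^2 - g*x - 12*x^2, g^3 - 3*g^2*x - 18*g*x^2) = g + 3*x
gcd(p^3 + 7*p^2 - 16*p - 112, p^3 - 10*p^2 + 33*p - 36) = p - 4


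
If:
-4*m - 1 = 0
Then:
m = -1/4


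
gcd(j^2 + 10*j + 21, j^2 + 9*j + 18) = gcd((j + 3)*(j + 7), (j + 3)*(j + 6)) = j + 3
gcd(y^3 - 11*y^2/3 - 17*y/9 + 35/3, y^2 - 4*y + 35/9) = y - 7/3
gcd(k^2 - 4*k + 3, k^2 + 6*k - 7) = k - 1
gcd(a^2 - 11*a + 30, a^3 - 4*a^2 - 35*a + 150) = a - 5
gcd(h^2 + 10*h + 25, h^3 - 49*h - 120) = h + 5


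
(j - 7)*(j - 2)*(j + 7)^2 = j^4 + 5*j^3 - 63*j^2 - 245*j + 686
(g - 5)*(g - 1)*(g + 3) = g^3 - 3*g^2 - 13*g + 15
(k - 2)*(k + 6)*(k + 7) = k^3 + 11*k^2 + 16*k - 84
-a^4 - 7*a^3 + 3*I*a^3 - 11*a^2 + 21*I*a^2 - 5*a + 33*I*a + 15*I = (a + 5)*(a - 3*I)*(-I*a - I)^2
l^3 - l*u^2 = l*(l - u)*(l + u)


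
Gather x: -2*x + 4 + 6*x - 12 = 4*x - 8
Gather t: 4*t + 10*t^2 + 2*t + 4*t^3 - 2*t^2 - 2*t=4*t^3 + 8*t^2 + 4*t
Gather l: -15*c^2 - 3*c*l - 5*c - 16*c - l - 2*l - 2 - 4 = -15*c^2 - 21*c + l*(-3*c - 3) - 6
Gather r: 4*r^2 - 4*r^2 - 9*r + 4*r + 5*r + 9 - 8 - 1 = 0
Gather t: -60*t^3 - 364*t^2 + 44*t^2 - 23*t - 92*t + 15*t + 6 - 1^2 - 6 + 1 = -60*t^3 - 320*t^2 - 100*t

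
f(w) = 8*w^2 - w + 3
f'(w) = 16*w - 1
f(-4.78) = 190.57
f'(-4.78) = -77.48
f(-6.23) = 319.73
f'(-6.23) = -100.68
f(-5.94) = 291.21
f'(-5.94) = -96.04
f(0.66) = 5.82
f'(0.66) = 9.56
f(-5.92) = 289.29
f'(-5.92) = -95.72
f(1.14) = 12.26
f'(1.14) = 17.24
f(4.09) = 132.73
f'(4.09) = 64.44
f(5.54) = 242.99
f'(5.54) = 87.64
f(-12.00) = 1167.00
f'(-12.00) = -193.00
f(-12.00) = 1167.00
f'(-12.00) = -193.00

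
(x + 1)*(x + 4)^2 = x^3 + 9*x^2 + 24*x + 16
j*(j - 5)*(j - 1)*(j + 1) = j^4 - 5*j^3 - j^2 + 5*j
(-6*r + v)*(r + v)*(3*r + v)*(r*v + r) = -18*r^4*v - 18*r^4 - 21*r^3*v^2 - 21*r^3*v - 2*r^2*v^3 - 2*r^2*v^2 + r*v^4 + r*v^3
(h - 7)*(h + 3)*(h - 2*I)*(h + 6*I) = h^4 - 4*h^3 + 4*I*h^3 - 9*h^2 - 16*I*h^2 - 48*h - 84*I*h - 252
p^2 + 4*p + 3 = (p + 1)*(p + 3)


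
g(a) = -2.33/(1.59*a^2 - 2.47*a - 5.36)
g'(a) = -2.33*(2.47 - 3.18*a)/(1.59*a^2 - 2.47*a - 5.36)^2 = (7.4094*a - 5.7551)/(-1.59*a^2 + 2.47*a + 5.36)^2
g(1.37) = 0.40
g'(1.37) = 0.13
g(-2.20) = -0.30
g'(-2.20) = -0.37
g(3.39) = -0.51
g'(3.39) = 0.94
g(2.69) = 4.67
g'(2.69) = 56.95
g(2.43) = 1.18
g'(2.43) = 3.15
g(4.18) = -0.19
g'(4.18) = 0.17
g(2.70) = 5.32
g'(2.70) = 74.31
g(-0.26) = 0.51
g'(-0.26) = -0.36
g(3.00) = -1.51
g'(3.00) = 6.95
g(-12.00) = -0.01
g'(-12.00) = -0.00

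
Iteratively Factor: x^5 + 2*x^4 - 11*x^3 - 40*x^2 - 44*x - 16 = (x + 2)*(x^4 - 11*x^2 - 18*x - 8) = (x + 1)*(x + 2)*(x^3 - x^2 - 10*x - 8) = (x - 4)*(x + 1)*(x + 2)*(x^2 + 3*x + 2) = (x - 4)*(x + 1)^2*(x + 2)*(x + 2)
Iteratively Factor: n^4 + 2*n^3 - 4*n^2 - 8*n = (n - 2)*(n^3 + 4*n^2 + 4*n) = (n - 2)*(n + 2)*(n^2 + 2*n) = (n - 2)*(n + 2)^2*(n)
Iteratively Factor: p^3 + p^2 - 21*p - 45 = (p + 3)*(p^2 - 2*p - 15) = (p + 3)^2*(p - 5)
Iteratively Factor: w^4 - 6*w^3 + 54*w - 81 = (w - 3)*(w^3 - 3*w^2 - 9*w + 27) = (w - 3)*(w + 3)*(w^2 - 6*w + 9) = (w - 3)^2*(w + 3)*(w - 3)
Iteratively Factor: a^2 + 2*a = (a)*(a + 2)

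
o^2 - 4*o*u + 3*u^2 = (o - 3*u)*(o - u)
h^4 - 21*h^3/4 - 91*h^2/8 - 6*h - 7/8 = (h - 7)*(h + 1/4)*(h + 1/2)*(h + 1)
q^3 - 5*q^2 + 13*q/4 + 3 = (q - 4)*(q - 3/2)*(q + 1/2)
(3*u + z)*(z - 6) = 3*u*z - 18*u + z^2 - 6*z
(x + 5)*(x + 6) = x^2 + 11*x + 30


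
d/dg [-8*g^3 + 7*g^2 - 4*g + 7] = -24*g^2 + 14*g - 4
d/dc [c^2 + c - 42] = 2*c + 1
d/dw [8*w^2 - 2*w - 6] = 16*w - 2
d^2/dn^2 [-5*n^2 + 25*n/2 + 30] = -10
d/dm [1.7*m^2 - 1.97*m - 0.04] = 3.4*m - 1.97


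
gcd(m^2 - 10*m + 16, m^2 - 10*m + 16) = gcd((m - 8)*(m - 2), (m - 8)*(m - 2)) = m^2 - 10*m + 16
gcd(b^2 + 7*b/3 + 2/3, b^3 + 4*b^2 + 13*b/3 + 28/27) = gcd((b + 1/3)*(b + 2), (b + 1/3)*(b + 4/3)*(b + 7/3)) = b + 1/3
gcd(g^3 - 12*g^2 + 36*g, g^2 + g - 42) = g - 6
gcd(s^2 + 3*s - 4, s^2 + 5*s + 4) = s + 4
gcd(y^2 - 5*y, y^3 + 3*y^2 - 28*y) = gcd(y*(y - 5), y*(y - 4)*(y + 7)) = y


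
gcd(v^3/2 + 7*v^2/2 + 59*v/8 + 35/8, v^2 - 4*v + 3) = 1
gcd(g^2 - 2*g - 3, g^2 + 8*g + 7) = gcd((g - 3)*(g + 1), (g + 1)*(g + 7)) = g + 1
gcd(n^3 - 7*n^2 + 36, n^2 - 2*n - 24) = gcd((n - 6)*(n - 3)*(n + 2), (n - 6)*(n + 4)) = n - 6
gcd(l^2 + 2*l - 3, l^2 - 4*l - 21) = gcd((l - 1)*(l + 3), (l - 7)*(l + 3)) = l + 3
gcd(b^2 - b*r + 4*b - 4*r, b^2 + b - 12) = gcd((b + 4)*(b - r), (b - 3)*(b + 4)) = b + 4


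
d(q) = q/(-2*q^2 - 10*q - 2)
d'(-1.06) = 0.01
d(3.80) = -0.06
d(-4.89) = 5.29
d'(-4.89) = 53.65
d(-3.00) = -0.30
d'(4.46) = 0.01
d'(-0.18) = -27.60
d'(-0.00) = -0.50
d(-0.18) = 0.68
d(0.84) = -0.07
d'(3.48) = 0.01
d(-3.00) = -0.30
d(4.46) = -0.05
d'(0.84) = -0.00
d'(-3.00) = 0.16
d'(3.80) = 0.01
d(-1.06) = -0.17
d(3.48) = -0.06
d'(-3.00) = 0.16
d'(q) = q*(4*q + 10)/(-2*q^2 - 10*q - 2)^2 + 1/(-2*q^2 - 10*q - 2) = (q^2 - 1)/(2*(q^4 + 10*q^3 + 27*q^2 + 10*q + 1))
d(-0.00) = 0.00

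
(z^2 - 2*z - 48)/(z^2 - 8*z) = (z + 6)/z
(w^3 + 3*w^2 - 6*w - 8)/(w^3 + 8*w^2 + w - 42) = (w^2 + 5*w + 4)/(w^2 + 10*w + 21)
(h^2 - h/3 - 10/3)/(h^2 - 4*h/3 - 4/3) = (3*h + 5)/(3*h + 2)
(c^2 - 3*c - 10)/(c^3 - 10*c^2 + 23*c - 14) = (c^2 - 3*c - 10)/(c^3 - 10*c^2 + 23*c - 14)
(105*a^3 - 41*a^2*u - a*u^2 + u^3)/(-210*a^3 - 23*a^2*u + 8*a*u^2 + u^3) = (-3*a + u)/(6*a + u)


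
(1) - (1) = 0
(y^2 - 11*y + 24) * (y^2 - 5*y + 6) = y^4 - 16*y^3 + 85*y^2 - 186*y + 144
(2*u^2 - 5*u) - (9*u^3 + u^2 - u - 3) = -9*u^3 + u^2 - 4*u + 3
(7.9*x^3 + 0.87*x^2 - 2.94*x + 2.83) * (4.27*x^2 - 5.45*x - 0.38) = 33.733*x^5 - 39.3401*x^4 - 20.2973*x^3 + 27.7765*x^2 - 14.3063*x - 1.0754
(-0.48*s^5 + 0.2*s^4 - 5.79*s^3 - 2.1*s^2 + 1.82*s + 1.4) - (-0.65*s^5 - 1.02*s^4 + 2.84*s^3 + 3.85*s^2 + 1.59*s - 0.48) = 0.17*s^5 + 1.22*s^4 - 8.63*s^3 - 5.95*s^2 + 0.23*s + 1.88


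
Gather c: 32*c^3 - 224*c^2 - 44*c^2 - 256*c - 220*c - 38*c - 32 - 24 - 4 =32*c^3 - 268*c^2 - 514*c - 60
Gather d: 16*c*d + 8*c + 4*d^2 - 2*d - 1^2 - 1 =8*c + 4*d^2 + d*(16*c - 2) - 2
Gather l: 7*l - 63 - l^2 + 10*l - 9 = -l^2 + 17*l - 72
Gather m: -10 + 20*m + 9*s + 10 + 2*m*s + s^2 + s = m*(2*s + 20) + s^2 + 10*s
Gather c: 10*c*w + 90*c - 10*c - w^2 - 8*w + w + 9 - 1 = c*(10*w + 80) - w^2 - 7*w + 8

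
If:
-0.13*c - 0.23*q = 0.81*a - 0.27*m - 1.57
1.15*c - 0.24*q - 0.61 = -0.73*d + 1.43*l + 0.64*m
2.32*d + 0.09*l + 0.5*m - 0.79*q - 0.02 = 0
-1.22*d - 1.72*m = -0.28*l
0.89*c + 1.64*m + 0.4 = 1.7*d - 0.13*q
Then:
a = 1.9242107786847 - 0.44971575941805*q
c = 0.755455367952494*q - 0.145413792746631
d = 0.343129835632937*q + 0.0509290705755036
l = 0.67464010728094*q - 0.467302001945157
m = -0.133557656647395*q - 0.112196527120208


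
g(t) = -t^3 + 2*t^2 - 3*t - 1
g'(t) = -3*t^2 + 4*t - 3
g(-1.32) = 8.74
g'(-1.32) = -13.51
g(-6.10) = 318.70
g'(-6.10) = -139.03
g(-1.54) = 12.02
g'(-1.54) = -16.27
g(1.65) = -5.00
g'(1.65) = -4.57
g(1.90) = -6.34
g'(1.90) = -6.23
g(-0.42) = 0.69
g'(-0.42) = -5.21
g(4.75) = -77.30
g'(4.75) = -51.69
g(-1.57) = 12.51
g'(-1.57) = -16.67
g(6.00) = -163.00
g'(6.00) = -87.00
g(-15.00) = 3869.00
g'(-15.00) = -738.00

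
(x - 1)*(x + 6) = x^2 + 5*x - 6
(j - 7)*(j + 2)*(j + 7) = j^3 + 2*j^2 - 49*j - 98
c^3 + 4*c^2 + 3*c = c*(c + 1)*(c + 3)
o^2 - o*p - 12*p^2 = (o - 4*p)*(o + 3*p)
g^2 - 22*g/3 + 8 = (g - 6)*(g - 4/3)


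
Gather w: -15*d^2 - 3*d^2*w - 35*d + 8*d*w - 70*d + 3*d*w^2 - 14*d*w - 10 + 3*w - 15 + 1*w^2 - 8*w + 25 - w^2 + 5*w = -15*d^2 + 3*d*w^2 - 105*d + w*(-3*d^2 - 6*d)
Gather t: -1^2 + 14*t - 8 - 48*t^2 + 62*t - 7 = -48*t^2 + 76*t - 16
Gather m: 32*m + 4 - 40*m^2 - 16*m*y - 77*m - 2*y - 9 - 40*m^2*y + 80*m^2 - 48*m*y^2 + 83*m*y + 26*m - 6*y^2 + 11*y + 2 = m^2*(40 - 40*y) + m*(-48*y^2 + 67*y - 19) - 6*y^2 + 9*y - 3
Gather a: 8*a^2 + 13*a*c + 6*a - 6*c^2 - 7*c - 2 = 8*a^2 + a*(13*c + 6) - 6*c^2 - 7*c - 2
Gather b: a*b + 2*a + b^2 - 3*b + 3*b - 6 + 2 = a*b + 2*a + b^2 - 4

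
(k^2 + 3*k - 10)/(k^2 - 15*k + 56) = (k^2 + 3*k - 10)/(k^2 - 15*k + 56)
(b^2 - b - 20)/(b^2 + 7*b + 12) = (b - 5)/(b + 3)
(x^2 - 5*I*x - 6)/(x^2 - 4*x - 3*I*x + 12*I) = (x - 2*I)/(x - 4)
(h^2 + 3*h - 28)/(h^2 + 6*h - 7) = (h - 4)/(h - 1)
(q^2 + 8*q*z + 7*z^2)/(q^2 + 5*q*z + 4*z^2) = (q + 7*z)/(q + 4*z)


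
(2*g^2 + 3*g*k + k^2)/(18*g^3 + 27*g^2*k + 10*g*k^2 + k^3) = (2*g + k)/(18*g^2 + 9*g*k + k^2)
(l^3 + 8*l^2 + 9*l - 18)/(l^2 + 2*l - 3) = l + 6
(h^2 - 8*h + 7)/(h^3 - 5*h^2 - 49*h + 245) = (h - 1)/(h^2 + 2*h - 35)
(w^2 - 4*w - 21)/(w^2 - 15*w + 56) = (w + 3)/(w - 8)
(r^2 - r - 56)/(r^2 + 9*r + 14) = (r - 8)/(r + 2)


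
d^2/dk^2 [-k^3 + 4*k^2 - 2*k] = 8 - 6*k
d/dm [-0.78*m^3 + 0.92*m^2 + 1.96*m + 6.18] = -2.34*m^2 + 1.84*m + 1.96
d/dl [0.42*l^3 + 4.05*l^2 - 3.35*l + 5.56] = 1.26*l^2 + 8.1*l - 3.35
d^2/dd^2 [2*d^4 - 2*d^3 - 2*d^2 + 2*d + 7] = 24*d^2 - 12*d - 4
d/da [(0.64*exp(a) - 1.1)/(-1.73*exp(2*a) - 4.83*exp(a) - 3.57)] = (1.1072*exp(2*a) - 3.806*exp(a) - 7.5978)*exp(a)/(2.9929*exp(4*a) + 16.7118*exp(3*a) + 35.6811*exp(2*a) + 34.4862*exp(a) + 12.7449)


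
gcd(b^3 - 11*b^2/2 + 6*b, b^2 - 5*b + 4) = b - 4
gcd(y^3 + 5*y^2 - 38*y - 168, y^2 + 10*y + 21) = y + 7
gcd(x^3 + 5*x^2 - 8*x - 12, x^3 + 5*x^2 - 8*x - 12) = x^3 + 5*x^2 - 8*x - 12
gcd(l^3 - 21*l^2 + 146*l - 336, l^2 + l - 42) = l - 6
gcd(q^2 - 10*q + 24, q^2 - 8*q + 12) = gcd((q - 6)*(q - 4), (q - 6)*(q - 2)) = q - 6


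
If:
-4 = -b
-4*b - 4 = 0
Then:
No Solution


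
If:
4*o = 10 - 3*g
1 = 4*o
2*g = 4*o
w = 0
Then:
No Solution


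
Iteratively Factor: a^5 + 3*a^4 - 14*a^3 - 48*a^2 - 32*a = (a + 1)*(a^4 + 2*a^3 - 16*a^2 - 32*a) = (a + 1)*(a + 4)*(a^3 - 2*a^2 - 8*a) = (a + 1)*(a + 2)*(a + 4)*(a^2 - 4*a) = a*(a + 1)*(a + 2)*(a + 4)*(a - 4)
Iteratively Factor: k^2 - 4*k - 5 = (k + 1)*(k - 5)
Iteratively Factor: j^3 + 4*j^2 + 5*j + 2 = (j + 2)*(j^2 + 2*j + 1) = (j + 1)*(j + 2)*(j + 1)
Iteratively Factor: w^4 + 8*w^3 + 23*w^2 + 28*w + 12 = (w + 2)*(w^3 + 6*w^2 + 11*w + 6) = (w + 1)*(w + 2)*(w^2 + 5*w + 6) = (w + 1)*(w + 2)^2*(w + 3)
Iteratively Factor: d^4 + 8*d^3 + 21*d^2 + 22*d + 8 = (d + 1)*(d^3 + 7*d^2 + 14*d + 8) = (d + 1)^2*(d^2 + 6*d + 8) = (d + 1)^2*(d + 2)*(d + 4)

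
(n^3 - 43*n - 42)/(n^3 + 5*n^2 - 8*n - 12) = (n - 7)/(n - 2)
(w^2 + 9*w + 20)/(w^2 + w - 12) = (w + 5)/(w - 3)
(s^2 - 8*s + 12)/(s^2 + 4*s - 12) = (s - 6)/(s + 6)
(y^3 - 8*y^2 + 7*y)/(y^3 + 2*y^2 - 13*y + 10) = y*(y - 7)/(y^2 + 3*y - 10)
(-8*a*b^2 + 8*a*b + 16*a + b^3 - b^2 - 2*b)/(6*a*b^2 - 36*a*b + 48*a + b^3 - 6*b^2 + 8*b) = (-8*a*b - 8*a + b^2 + b)/(6*a*b - 24*a + b^2 - 4*b)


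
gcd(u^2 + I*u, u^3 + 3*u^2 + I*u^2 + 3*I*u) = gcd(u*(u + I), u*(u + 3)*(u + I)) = u^2 + I*u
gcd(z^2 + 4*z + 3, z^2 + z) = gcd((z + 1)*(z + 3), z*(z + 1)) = z + 1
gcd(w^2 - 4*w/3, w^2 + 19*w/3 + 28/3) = 1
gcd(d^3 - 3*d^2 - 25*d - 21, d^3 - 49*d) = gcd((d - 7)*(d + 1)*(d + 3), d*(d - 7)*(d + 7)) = d - 7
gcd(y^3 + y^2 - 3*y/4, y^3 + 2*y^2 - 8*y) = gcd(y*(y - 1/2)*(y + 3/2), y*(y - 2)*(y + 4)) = y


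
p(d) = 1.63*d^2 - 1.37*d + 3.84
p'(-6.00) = -20.93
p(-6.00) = 70.74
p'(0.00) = -1.37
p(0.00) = 3.84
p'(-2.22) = -8.61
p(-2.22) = 14.91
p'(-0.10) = -1.70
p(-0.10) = 3.99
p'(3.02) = 8.48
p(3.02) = 14.57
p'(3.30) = 9.39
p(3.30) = 17.07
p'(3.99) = 11.64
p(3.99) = 24.32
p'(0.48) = 0.19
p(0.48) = 3.56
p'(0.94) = 1.69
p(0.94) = 3.99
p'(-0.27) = -2.25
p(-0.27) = 4.33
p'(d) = 3.26*d - 1.37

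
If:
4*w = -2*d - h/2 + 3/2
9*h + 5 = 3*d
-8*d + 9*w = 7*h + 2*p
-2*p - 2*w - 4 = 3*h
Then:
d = 800/1101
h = -115/367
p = -3481/2202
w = 56/1101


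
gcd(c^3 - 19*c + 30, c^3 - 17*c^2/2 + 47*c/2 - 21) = c^2 - 5*c + 6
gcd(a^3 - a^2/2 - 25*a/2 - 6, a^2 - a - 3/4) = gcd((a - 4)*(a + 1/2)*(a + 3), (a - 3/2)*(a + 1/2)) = a + 1/2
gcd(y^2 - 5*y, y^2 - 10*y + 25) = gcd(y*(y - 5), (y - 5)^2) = y - 5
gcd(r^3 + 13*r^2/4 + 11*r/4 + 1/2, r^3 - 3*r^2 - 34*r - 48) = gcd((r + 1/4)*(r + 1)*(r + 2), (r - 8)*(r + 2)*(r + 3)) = r + 2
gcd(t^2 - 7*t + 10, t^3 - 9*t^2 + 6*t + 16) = t - 2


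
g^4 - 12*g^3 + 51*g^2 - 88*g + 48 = (g - 4)^2*(g - 3)*(g - 1)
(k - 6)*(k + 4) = k^2 - 2*k - 24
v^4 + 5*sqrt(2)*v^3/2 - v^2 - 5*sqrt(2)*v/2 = v*(v - 1)*(v + 1)*(v + 5*sqrt(2)/2)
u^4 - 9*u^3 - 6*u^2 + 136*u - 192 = (u - 8)*(u - 3)*(u - 2)*(u + 4)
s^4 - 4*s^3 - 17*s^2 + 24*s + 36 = (s - 6)*(s - 2)*(s + 1)*(s + 3)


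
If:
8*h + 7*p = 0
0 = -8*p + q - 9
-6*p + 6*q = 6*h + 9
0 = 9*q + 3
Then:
No Solution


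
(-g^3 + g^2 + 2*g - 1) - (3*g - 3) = -g^3 + g^2 - g + 2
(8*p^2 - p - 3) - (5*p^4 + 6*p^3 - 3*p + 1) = -5*p^4 - 6*p^3 + 8*p^2 + 2*p - 4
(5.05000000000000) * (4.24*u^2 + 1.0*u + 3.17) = 21.412*u^2 + 5.05*u + 16.0085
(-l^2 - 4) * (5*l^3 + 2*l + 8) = -5*l^5 - 22*l^3 - 8*l^2 - 8*l - 32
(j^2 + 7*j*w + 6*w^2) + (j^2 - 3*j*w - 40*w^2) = 2*j^2 + 4*j*w - 34*w^2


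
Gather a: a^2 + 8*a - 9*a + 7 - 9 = a^2 - a - 2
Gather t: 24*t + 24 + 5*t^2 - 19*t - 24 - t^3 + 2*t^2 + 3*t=-t^3 + 7*t^2 + 8*t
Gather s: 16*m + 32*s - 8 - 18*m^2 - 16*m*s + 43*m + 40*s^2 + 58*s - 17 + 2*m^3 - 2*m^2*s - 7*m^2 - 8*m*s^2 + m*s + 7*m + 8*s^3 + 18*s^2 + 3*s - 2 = 2*m^3 - 25*m^2 + 66*m + 8*s^3 + s^2*(58 - 8*m) + s*(-2*m^2 - 15*m + 93) - 27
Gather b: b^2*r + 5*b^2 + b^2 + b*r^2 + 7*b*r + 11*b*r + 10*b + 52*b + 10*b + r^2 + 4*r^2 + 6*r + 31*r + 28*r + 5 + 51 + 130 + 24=b^2*(r + 6) + b*(r^2 + 18*r + 72) + 5*r^2 + 65*r + 210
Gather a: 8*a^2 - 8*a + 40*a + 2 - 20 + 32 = 8*a^2 + 32*a + 14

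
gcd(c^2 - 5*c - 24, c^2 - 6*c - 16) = c - 8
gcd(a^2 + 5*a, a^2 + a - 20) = a + 5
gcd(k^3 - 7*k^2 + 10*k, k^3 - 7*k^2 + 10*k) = k^3 - 7*k^2 + 10*k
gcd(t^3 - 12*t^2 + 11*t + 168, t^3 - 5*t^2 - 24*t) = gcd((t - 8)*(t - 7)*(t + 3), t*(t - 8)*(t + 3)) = t^2 - 5*t - 24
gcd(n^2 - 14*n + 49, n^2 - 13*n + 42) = n - 7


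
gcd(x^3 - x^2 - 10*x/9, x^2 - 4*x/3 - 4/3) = x + 2/3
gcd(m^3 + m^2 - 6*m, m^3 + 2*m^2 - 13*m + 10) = m - 2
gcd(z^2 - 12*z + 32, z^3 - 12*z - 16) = z - 4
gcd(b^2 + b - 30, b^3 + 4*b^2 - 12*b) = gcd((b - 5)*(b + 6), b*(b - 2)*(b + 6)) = b + 6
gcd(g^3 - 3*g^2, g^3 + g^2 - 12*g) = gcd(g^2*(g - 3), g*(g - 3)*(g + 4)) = g^2 - 3*g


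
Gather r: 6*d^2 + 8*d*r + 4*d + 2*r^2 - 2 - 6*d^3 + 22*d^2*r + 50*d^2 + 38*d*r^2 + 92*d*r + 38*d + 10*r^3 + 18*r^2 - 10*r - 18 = -6*d^3 + 56*d^2 + 42*d + 10*r^3 + r^2*(38*d + 20) + r*(22*d^2 + 100*d - 10) - 20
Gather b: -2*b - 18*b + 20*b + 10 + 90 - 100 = 0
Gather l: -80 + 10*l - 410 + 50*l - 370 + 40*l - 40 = 100*l - 900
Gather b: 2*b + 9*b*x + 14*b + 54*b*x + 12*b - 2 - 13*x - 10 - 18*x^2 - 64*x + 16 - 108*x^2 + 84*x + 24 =b*(63*x + 28) - 126*x^2 + 7*x + 28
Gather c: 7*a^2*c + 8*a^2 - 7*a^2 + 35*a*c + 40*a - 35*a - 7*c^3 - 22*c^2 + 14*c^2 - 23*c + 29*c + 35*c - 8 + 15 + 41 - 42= a^2 + 5*a - 7*c^3 - 8*c^2 + c*(7*a^2 + 35*a + 41) + 6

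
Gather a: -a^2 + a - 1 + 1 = -a^2 + a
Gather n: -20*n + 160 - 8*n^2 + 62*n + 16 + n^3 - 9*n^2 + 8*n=n^3 - 17*n^2 + 50*n + 176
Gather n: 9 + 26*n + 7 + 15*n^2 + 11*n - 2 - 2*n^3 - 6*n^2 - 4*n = -2*n^3 + 9*n^2 + 33*n + 14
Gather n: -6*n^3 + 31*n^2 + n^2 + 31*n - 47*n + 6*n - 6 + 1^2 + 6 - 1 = -6*n^3 + 32*n^2 - 10*n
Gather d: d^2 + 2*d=d^2 + 2*d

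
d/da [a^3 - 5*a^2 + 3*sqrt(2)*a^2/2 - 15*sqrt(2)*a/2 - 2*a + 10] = 3*a^2 - 10*a + 3*sqrt(2)*a - 15*sqrt(2)/2 - 2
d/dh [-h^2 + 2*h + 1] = 2 - 2*h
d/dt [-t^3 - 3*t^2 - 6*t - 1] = -3*t^2 - 6*t - 6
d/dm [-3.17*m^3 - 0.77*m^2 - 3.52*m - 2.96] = -9.51*m^2 - 1.54*m - 3.52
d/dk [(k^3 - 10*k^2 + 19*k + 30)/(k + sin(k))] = ((k + sin(k))*(3*k^2 - 20*k + 19) + (cos(k) + 1)*(-k^3 + 10*k^2 - 19*k - 30))/(k + sin(k))^2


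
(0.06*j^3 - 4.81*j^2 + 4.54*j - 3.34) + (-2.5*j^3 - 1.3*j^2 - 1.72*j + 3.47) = -2.44*j^3 - 6.11*j^2 + 2.82*j + 0.13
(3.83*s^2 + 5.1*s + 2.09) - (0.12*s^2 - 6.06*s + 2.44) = 3.71*s^2 + 11.16*s - 0.35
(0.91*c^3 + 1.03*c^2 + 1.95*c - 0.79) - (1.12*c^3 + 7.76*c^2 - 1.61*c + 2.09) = -0.21*c^3 - 6.73*c^2 + 3.56*c - 2.88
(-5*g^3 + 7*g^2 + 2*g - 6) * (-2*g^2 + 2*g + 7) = 10*g^5 - 24*g^4 - 25*g^3 + 65*g^2 + 2*g - 42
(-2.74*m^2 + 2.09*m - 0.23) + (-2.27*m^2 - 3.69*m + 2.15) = -5.01*m^2 - 1.6*m + 1.92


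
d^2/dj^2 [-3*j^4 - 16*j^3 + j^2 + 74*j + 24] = -36*j^2 - 96*j + 2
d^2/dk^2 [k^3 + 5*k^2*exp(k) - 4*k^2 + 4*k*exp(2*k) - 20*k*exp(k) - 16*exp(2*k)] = 5*k^2*exp(k) + 16*k*exp(2*k) + 6*k - 48*exp(2*k) - 30*exp(k) - 8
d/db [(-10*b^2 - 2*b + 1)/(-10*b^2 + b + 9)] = (-30*b^2 - 160*b - 19)/(100*b^4 - 20*b^3 - 179*b^2 + 18*b + 81)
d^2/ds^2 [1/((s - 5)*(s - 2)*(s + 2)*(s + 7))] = 2*(10*s^6 + 30*s^5 - 327*s^4 - 640*s^3 + 3675*s^2 + 96*s + 5524)/(s^12 + 6*s^11 - 105*s^10 - 484*s^9 + 4419*s^8 + 12582*s^7 - 86463*s^6 - 108360*s^5 + 676692*s^4 + 379168*s^3 - 2266320*s^2 - 470400*s + 2744000)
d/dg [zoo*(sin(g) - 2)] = zoo*cos(g)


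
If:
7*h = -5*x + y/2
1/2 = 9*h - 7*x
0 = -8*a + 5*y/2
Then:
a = 5*y/16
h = 7*y/188 + 5/188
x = 9*y/188 - 7/188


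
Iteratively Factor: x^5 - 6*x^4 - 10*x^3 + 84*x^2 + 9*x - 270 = (x + 2)*(x^4 - 8*x^3 + 6*x^2 + 72*x - 135) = (x + 2)*(x + 3)*(x^3 - 11*x^2 + 39*x - 45) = (x - 3)*(x + 2)*(x + 3)*(x^2 - 8*x + 15) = (x - 3)^2*(x + 2)*(x + 3)*(x - 5)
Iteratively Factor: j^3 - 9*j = (j + 3)*(j^2 - 3*j) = (j - 3)*(j + 3)*(j)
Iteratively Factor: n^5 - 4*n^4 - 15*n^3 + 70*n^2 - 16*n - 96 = (n - 4)*(n^4 - 15*n^2 + 10*n + 24) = (n - 4)*(n + 1)*(n^3 - n^2 - 14*n + 24) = (n - 4)*(n - 3)*(n + 1)*(n^2 + 2*n - 8) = (n - 4)*(n - 3)*(n + 1)*(n + 4)*(n - 2)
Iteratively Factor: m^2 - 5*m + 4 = (m - 4)*(m - 1)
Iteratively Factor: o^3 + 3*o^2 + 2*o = (o + 1)*(o^2 + 2*o) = o*(o + 1)*(o + 2)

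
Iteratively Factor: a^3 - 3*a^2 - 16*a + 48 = (a - 4)*(a^2 + a - 12) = (a - 4)*(a - 3)*(a + 4)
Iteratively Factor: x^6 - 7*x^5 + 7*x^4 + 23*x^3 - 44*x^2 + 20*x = (x - 2)*(x^5 - 5*x^4 - 3*x^3 + 17*x^2 - 10*x) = (x - 2)*(x - 1)*(x^4 - 4*x^3 - 7*x^2 + 10*x) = x*(x - 2)*(x - 1)*(x^3 - 4*x^2 - 7*x + 10) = x*(x - 5)*(x - 2)*(x - 1)*(x^2 + x - 2) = x*(x - 5)*(x - 2)*(x - 1)^2*(x + 2)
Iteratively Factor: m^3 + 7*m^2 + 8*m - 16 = (m - 1)*(m^2 + 8*m + 16) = (m - 1)*(m + 4)*(m + 4)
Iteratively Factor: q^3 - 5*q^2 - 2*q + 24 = (q - 4)*(q^2 - q - 6) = (q - 4)*(q + 2)*(q - 3)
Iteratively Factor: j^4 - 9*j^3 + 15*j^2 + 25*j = (j - 5)*(j^3 - 4*j^2 - 5*j) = (j - 5)*(j + 1)*(j^2 - 5*j) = j*(j - 5)*(j + 1)*(j - 5)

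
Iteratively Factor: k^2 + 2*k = (k)*(k + 2)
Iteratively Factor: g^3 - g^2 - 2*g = (g)*(g^2 - g - 2) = g*(g + 1)*(g - 2)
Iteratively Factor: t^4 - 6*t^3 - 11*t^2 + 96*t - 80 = (t - 1)*(t^3 - 5*t^2 - 16*t + 80) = (t - 4)*(t - 1)*(t^2 - t - 20) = (t - 4)*(t - 1)*(t + 4)*(t - 5)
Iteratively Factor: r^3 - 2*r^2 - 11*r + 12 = (r - 4)*(r^2 + 2*r - 3) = (r - 4)*(r + 3)*(r - 1)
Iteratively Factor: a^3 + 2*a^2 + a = (a + 1)*(a^2 + a) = a*(a + 1)*(a + 1)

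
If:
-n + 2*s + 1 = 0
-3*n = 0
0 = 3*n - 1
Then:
No Solution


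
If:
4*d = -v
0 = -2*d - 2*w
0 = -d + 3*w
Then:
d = 0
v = 0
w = 0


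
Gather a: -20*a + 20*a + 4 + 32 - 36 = 0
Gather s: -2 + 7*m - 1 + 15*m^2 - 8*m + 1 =15*m^2 - m - 2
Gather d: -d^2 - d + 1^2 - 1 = -d^2 - d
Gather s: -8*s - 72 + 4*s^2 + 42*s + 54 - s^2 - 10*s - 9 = 3*s^2 + 24*s - 27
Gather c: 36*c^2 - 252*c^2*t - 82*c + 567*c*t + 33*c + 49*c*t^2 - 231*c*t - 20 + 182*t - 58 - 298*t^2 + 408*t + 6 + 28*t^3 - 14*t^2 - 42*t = c^2*(36 - 252*t) + c*(49*t^2 + 336*t - 49) + 28*t^3 - 312*t^2 + 548*t - 72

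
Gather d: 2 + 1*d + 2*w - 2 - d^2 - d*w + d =-d^2 + d*(2 - w) + 2*w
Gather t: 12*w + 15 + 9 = 12*w + 24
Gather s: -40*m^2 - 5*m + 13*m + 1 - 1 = -40*m^2 + 8*m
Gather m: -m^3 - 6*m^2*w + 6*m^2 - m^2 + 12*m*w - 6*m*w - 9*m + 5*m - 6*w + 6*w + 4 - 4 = -m^3 + m^2*(5 - 6*w) + m*(6*w - 4)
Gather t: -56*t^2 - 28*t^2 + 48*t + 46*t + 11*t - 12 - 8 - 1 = -84*t^2 + 105*t - 21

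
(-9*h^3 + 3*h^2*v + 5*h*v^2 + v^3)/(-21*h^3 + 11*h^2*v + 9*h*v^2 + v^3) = (3*h + v)/(7*h + v)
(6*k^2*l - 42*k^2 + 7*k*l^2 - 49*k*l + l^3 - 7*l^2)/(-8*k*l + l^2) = (-6*k^2*l + 42*k^2 - 7*k*l^2 + 49*k*l - l^3 + 7*l^2)/(l*(8*k - l))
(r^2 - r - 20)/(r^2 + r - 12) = (r - 5)/(r - 3)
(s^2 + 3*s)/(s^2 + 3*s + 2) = s*(s + 3)/(s^2 + 3*s + 2)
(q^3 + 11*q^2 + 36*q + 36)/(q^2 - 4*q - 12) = (q^2 + 9*q + 18)/(q - 6)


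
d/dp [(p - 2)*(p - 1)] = 2*p - 3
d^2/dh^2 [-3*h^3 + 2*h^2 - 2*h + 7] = 4 - 18*h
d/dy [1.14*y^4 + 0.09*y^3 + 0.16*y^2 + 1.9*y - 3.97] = 4.56*y^3 + 0.27*y^2 + 0.32*y + 1.9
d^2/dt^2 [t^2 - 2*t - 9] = 2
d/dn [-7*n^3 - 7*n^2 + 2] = 7*n*(-3*n - 2)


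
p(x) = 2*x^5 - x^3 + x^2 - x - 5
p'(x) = 10*x^4 - 3*x^2 + 2*x - 1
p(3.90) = 1751.47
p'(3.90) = 2274.61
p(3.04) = 492.38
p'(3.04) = 831.43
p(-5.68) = -11608.00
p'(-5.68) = 10299.48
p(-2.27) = -106.43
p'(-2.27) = 244.53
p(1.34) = 1.69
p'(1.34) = 28.53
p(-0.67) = -3.85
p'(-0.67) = -1.67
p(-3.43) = -898.96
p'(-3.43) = 1340.97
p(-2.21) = -92.55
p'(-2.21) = 218.47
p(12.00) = 496063.00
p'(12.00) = 206951.00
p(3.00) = 460.00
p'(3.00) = 788.00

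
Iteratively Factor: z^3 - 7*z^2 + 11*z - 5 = (z - 1)*(z^2 - 6*z + 5) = (z - 1)^2*(z - 5)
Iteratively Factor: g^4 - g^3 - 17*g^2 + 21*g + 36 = (g + 4)*(g^3 - 5*g^2 + 3*g + 9) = (g + 1)*(g + 4)*(g^2 - 6*g + 9) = (g - 3)*(g + 1)*(g + 4)*(g - 3)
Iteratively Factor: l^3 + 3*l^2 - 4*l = (l + 4)*(l^2 - l) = l*(l + 4)*(l - 1)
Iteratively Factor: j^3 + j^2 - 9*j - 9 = (j - 3)*(j^2 + 4*j + 3) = (j - 3)*(j + 1)*(j + 3)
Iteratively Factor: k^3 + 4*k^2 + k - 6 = (k - 1)*(k^2 + 5*k + 6) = (k - 1)*(k + 2)*(k + 3)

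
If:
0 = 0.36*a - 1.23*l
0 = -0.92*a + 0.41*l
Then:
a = 0.00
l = 0.00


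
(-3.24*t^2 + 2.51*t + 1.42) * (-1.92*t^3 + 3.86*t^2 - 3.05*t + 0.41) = 6.2208*t^5 - 17.3256*t^4 + 16.8442*t^3 - 3.5027*t^2 - 3.3019*t + 0.5822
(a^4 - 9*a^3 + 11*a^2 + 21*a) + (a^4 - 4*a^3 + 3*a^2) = 2*a^4 - 13*a^3 + 14*a^2 + 21*a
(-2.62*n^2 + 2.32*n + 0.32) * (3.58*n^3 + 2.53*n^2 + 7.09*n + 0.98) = -9.3796*n^5 + 1.677*n^4 - 11.5606*n^3 + 14.6908*n^2 + 4.5424*n + 0.3136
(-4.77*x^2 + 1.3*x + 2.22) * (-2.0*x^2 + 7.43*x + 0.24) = 9.54*x^4 - 38.0411*x^3 + 4.0742*x^2 + 16.8066*x + 0.5328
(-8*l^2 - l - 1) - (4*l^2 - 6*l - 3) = -12*l^2 + 5*l + 2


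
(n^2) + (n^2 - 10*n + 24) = 2*n^2 - 10*n + 24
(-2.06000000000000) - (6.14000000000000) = -8.20000000000000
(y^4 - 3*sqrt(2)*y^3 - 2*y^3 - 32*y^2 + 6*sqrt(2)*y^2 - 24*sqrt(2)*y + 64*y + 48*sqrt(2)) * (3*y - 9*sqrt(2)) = 3*y^5 - 18*sqrt(2)*y^4 - 6*y^4 - 42*y^3 + 36*sqrt(2)*y^3 + 84*y^2 + 216*sqrt(2)*y^2 - 432*sqrt(2)*y + 432*y - 864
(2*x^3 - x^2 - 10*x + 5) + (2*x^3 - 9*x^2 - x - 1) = 4*x^3 - 10*x^2 - 11*x + 4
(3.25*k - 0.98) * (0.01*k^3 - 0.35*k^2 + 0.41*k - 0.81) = 0.0325*k^4 - 1.1473*k^3 + 1.6755*k^2 - 3.0343*k + 0.7938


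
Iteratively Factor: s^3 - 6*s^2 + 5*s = (s - 5)*(s^2 - s) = (s - 5)*(s - 1)*(s)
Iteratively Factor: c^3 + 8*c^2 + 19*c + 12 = (c + 1)*(c^2 + 7*c + 12) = (c + 1)*(c + 3)*(c + 4)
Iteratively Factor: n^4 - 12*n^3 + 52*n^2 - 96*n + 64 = (n - 2)*(n^3 - 10*n^2 + 32*n - 32) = (n - 4)*(n - 2)*(n^2 - 6*n + 8) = (n - 4)*(n - 2)^2*(n - 4)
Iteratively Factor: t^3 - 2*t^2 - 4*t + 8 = (t - 2)*(t^2 - 4) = (t - 2)*(t + 2)*(t - 2)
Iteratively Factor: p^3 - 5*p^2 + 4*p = (p)*(p^2 - 5*p + 4) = p*(p - 1)*(p - 4)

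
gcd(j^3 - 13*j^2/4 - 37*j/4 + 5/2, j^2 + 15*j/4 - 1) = j - 1/4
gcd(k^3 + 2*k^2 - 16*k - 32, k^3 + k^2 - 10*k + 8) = k + 4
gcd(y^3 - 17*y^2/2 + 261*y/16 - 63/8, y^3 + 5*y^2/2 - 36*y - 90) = y - 6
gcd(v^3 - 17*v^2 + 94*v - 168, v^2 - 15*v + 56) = v - 7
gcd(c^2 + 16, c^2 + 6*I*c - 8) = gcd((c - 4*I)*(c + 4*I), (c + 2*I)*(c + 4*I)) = c + 4*I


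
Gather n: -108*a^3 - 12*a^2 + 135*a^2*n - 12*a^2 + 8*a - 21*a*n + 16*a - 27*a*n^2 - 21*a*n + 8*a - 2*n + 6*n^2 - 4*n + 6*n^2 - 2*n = -108*a^3 - 24*a^2 + 32*a + n^2*(12 - 27*a) + n*(135*a^2 - 42*a - 8)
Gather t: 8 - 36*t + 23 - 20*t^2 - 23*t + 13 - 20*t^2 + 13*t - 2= -40*t^2 - 46*t + 42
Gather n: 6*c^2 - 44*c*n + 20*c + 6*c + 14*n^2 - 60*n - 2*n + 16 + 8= 6*c^2 + 26*c + 14*n^2 + n*(-44*c - 62) + 24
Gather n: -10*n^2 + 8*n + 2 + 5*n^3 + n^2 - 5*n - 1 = 5*n^3 - 9*n^2 + 3*n + 1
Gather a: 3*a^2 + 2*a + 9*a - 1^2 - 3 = 3*a^2 + 11*a - 4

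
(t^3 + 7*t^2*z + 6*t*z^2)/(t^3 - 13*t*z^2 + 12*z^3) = t*(t^2 + 7*t*z + 6*z^2)/(t^3 - 13*t*z^2 + 12*z^3)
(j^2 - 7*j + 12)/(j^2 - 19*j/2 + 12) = 2*(j^2 - 7*j + 12)/(2*j^2 - 19*j + 24)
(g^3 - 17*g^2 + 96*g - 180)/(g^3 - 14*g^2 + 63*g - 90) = (g - 6)/(g - 3)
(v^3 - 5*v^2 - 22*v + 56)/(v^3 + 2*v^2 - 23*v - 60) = (v^2 - 9*v + 14)/(v^2 - 2*v - 15)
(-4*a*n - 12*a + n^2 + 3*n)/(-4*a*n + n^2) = (n + 3)/n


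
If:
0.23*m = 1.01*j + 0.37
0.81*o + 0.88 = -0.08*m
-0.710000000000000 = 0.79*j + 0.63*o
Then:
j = 0.14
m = 2.24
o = -1.31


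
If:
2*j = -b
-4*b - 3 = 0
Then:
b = -3/4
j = 3/8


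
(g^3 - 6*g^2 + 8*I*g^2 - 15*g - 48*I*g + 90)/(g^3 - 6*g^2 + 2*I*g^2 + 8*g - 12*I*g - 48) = (g^2 + 8*I*g - 15)/(g^2 + 2*I*g + 8)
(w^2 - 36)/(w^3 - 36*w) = 1/w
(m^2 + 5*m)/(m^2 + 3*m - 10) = m/(m - 2)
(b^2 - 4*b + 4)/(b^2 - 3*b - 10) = (-b^2 + 4*b - 4)/(-b^2 + 3*b + 10)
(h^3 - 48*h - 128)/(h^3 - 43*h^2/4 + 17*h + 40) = 4*(h^2 + 8*h + 16)/(4*h^2 - 11*h - 20)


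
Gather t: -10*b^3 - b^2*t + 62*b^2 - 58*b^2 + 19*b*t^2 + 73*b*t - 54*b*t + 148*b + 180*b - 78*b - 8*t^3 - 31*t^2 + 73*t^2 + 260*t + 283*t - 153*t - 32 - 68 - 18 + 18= -10*b^3 + 4*b^2 + 250*b - 8*t^3 + t^2*(19*b + 42) + t*(-b^2 + 19*b + 390) - 100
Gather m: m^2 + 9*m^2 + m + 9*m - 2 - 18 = 10*m^2 + 10*m - 20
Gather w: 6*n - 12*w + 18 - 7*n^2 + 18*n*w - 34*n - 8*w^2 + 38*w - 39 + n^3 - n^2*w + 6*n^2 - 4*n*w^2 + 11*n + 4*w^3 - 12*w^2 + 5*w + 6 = n^3 - n^2 - 17*n + 4*w^3 + w^2*(-4*n - 20) + w*(-n^2 + 18*n + 31) - 15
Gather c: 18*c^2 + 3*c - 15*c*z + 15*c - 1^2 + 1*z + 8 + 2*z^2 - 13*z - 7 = 18*c^2 + c*(18 - 15*z) + 2*z^2 - 12*z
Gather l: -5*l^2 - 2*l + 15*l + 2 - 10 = -5*l^2 + 13*l - 8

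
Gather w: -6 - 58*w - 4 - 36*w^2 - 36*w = -36*w^2 - 94*w - 10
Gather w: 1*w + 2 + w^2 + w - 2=w^2 + 2*w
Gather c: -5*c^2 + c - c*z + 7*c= -5*c^2 + c*(8 - z)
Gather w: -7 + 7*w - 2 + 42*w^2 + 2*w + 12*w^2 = 54*w^2 + 9*w - 9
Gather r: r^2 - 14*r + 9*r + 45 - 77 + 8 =r^2 - 5*r - 24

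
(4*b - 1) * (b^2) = 4*b^3 - b^2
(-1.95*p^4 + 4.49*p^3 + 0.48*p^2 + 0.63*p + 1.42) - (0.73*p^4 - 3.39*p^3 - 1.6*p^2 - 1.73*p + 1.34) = -2.68*p^4 + 7.88*p^3 + 2.08*p^2 + 2.36*p + 0.0799999999999998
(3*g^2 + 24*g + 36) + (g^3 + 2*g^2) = g^3 + 5*g^2 + 24*g + 36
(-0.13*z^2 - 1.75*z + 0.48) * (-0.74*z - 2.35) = 0.0962*z^3 + 1.6005*z^2 + 3.7573*z - 1.128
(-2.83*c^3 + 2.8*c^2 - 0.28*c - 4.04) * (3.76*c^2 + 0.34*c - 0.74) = -10.6408*c^5 + 9.5658*c^4 + 1.9934*c^3 - 17.3576*c^2 - 1.1664*c + 2.9896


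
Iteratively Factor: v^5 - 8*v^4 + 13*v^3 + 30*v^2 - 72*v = (v + 2)*(v^4 - 10*v^3 + 33*v^2 - 36*v) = (v - 4)*(v + 2)*(v^3 - 6*v^2 + 9*v) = (v - 4)*(v - 3)*(v + 2)*(v^2 - 3*v) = (v - 4)*(v - 3)^2*(v + 2)*(v)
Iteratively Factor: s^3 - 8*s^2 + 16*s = (s - 4)*(s^2 - 4*s) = s*(s - 4)*(s - 4)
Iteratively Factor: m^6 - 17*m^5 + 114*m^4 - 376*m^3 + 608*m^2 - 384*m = (m - 4)*(m^5 - 13*m^4 + 62*m^3 - 128*m^2 + 96*m) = (m - 4)^2*(m^4 - 9*m^3 + 26*m^2 - 24*m) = m*(m - 4)^2*(m^3 - 9*m^2 + 26*m - 24) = m*(m - 4)^2*(m - 2)*(m^2 - 7*m + 12) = m*(m - 4)^2*(m - 3)*(m - 2)*(m - 4)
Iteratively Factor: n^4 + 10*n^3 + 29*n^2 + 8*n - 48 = (n + 4)*(n^3 + 6*n^2 + 5*n - 12) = (n + 4)^2*(n^2 + 2*n - 3) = (n - 1)*(n + 4)^2*(n + 3)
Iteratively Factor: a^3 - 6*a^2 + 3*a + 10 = (a - 5)*(a^2 - a - 2) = (a - 5)*(a + 1)*(a - 2)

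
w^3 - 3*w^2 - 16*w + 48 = (w - 4)*(w - 3)*(w + 4)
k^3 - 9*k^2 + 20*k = k*(k - 5)*(k - 4)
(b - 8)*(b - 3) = b^2 - 11*b + 24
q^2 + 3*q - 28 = (q - 4)*(q + 7)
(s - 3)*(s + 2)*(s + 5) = s^3 + 4*s^2 - 11*s - 30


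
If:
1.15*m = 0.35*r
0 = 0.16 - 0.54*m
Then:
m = 0.30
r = 0.97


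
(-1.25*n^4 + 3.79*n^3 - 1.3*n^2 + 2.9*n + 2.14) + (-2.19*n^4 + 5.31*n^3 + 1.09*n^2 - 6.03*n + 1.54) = -3.44*n^4 + 9.1*n^3 - 0.21*n^2 - 3.13*n + 3.68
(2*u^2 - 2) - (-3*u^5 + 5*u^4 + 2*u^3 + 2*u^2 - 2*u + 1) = 3*u^5 - 5*u^4 - 2*u^3 + 2*u - 3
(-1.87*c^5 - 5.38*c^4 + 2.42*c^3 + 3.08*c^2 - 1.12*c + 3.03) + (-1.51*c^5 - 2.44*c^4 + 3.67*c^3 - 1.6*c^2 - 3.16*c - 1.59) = -3.38*c^5 - 7.82*c^4 + 6.09*c^3 + 1.48*c^2 - 4.28*c + 1.44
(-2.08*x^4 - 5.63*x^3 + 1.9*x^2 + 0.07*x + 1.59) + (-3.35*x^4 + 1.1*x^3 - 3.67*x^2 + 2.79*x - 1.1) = -5.43*x^4 - 4.53*x^3 - 1.77*x^2 + 2.86*x + 0.49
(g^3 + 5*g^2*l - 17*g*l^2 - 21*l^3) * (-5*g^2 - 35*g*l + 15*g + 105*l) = -5*g^5 - 60*g^4*l + 15*g^4 - 90*g^3*l^2 + 180*g^3*l + 700*g^2*l^3 + 270*g^2*l^2 + 735*g*l^4 - 2100*g*l^3 - 2205*l^4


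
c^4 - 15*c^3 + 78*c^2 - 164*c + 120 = (c - 6)*(c - 5)*(c - 2)^2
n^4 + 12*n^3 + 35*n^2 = n^2*(n + 5)*(n + 7)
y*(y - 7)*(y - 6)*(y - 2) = y^4 - 15*y^3 + 68*y^2 - 84*y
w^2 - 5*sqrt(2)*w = w*(w - 5*sqrt(2))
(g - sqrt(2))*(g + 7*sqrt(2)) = g^2 + 6*sqrt(2)*g - 14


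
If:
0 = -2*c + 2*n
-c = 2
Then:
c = -2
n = -2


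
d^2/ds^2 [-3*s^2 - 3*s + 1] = -6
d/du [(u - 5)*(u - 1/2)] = 2*u - 11/2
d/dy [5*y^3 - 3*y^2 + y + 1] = 15*y^2 - 6*y + 1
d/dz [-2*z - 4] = -2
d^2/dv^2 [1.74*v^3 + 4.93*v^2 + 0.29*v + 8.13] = 10.44*v + 9.86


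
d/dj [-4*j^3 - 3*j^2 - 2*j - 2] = -12*j^2 - 6*j - 2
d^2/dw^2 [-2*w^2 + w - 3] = -4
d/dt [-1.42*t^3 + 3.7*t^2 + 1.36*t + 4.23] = -4.26*t^2 + 7.4*t + 1.36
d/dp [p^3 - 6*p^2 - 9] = 3*p*(p - 4)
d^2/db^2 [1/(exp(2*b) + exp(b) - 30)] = (2*(2*exp(b) + 1)^2*exp(b) - (4*exp(b) + 1)*(exp(2*b) + exp(b) - 30))*exp(b)/(exp(2*b) + exp(b) - 30)^3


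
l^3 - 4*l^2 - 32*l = l*(l - 8)*(l + 4)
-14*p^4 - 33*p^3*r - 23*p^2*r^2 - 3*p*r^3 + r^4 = (-7*p + r)*(p + r)^2*(2*p + r)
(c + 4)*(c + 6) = c^2 + 10*c + 24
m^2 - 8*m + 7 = (m - 7)*(m - 1)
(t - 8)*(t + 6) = t^2 - 2*t - 48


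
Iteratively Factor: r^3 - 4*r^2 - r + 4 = (r - 1)*(r^2 - 3*r - 4) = (r - 4)*(r - 1)*(r + 1)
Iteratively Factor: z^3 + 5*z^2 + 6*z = (z + 3)*(z^2 + 2*z) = z*(z + 3)*(z + 2)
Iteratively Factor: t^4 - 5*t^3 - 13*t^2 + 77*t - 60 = (t - 1)*(t^3 - 4*t^2 - 17*t + 60) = (t - 3)*(t - 1)*(t^2 - t - 20) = (t - 3)*(t - 1)*(t + 4)*(t - 5)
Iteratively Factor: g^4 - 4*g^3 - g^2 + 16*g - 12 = (g - 3)*(g^3 - g^2 - 4*g + 4) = (g - 3)*(g - 1)*(g^2 - 4) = (g - 3)*(g - 1)*(g + 2)*(g - 2)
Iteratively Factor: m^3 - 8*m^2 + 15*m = (m - 5)*(m^2 - 3*m) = m*(m - 5)*(m - 3)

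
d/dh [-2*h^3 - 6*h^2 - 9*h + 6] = -6*h^2 - 12*h - 9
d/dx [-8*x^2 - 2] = -16*x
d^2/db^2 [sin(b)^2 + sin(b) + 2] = -sin(b) + 2*cos(2*b)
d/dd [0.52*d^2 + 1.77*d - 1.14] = 1.04*d + 1.77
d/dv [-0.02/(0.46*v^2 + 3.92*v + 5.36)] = (0.0184*v + 0.0784)/(0.46*v^2 + 3.92*v + 5.36)^2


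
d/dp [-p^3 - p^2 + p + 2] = -3*p^2 - 2*p + 1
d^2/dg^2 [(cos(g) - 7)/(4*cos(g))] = 7*(cos(g)^2 - 2)/(4*cos(g)^3)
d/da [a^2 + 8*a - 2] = 2*a + 8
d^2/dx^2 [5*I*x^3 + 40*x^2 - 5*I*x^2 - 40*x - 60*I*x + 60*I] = 30*I*x + 80 - 10*I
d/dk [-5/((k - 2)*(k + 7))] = 5*(2*k + 5)/((k - 2)^2*(k + 7)^2)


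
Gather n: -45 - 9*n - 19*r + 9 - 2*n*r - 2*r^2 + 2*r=n*(-2*r - 9) - 2*r^2 - 17*r - 36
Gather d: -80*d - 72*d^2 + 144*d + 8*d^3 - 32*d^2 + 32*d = 8*d^3 - 104*d^2 + 96*d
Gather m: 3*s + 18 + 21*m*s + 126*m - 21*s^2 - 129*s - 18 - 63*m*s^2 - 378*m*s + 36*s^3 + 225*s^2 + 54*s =m*(-63*s^2 - 357*s + 126) + 36*s^3 + 204*s^2 - 72*s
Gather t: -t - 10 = -t - 10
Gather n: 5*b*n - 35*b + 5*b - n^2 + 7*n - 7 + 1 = -30*b - n^2 + n*(5*b + 7) - 6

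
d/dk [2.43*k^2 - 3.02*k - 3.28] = 4.86*k - 3.02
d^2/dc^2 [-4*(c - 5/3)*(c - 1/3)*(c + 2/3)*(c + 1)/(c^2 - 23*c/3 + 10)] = 8*(-9*c^3 + 162*c^2 - 972*c - 436)/(9*(c^3 - 18*c^2 + 108*c - 216))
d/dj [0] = 0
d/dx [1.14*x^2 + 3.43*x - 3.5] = 2.28*x + 3.43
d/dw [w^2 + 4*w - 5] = 2*w + 4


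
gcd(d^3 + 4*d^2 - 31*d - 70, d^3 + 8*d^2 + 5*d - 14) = d^2 + 9*d + 14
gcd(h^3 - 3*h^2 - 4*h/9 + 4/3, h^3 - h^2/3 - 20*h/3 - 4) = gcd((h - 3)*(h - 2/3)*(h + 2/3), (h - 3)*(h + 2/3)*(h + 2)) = h^2 - 7*h/3 - 2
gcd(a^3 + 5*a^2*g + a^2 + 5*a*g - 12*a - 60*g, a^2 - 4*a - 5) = 1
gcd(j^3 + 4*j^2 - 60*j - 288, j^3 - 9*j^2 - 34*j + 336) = j^2 - 2*j - 48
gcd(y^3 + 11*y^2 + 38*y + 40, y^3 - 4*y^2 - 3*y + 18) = y + 2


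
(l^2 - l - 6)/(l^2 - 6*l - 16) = (l - 3)/(l - 8)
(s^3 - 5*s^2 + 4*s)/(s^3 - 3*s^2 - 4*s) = (s - 1)/(s + 1)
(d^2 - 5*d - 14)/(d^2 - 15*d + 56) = (d + 2)/(d - 8)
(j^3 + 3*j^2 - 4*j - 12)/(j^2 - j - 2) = (j^2 + 5*j + 6)/(j + 1)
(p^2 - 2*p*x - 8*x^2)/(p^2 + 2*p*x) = (p - 4*x)/p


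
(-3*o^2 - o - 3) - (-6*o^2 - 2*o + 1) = 3*o^2 + o - 4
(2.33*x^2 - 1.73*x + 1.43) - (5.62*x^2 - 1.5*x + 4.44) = -3.29*x^2 - 0.23*x - 3.01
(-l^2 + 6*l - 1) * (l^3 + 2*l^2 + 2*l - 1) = -l^5 + 4*l^4 + 9*l^3 + 11*l^2 - 8*l + 1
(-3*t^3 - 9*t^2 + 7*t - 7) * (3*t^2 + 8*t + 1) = -9*t^5 - 51*t^4 - 54*t^3 + 26*t^2 - 49*t - 7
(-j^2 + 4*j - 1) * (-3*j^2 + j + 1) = 3*j^4 - 13*j^3 + 6*j^2 + 3*j - 1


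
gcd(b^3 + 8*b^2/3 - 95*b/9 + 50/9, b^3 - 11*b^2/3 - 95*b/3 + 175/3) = b^2 + 10*b/3 - 25/3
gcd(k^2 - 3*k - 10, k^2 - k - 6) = k + 2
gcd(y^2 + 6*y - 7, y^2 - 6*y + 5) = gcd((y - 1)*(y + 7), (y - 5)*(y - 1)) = y - 1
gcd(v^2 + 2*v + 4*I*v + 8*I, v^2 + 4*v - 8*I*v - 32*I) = 1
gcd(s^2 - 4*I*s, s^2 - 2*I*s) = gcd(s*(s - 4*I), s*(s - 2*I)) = s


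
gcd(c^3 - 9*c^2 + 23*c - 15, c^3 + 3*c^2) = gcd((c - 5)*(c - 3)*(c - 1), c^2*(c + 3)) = 1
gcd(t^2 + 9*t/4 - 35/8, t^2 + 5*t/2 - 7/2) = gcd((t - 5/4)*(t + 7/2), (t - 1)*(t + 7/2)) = t + 7/2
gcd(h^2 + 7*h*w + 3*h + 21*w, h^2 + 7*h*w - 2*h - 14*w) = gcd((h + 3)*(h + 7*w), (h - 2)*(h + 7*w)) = h + 7*w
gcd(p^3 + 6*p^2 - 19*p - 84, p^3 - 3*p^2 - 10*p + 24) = p^2 - p - 12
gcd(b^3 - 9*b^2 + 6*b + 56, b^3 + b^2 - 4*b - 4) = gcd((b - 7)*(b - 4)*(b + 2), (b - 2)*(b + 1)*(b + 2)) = b + 2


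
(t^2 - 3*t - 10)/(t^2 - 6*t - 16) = (t - 5)/(t - 8)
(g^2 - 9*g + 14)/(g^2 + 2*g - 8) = (g - 7)/(g + 4)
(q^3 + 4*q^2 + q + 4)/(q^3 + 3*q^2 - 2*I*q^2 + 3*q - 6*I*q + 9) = (q^2 + q*(4 - I) - 4*I)/(q^2 + 3*q*(1 - I) - 9*I)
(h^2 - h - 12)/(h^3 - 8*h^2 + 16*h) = (h + 3)/(h*(h - 4))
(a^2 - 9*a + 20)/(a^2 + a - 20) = (a - 5)/(a + 5)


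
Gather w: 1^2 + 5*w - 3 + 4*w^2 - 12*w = 4*w^2 - 7*w - 2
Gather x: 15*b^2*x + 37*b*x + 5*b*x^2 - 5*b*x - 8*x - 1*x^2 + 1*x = x^2*(5*b - 1) + x*(15*b^2 + 32*b - 7)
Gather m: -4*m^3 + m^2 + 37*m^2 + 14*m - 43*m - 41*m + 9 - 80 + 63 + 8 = -4*m^3 + 38*m^2 - 70*m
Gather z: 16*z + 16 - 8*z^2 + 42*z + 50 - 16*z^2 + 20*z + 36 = -24*z^2 + 78*z + 102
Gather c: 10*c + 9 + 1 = 10*c + 10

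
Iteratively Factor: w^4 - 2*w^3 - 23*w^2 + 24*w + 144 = (w - 4)*(w^3 + 2*w^2 - 15*w - 36) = (w - 4)*(w + 3)*(w^2 - w - 12) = (w - 4)^2*(w + 3)*(w + 3)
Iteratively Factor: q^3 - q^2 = (q - 1)*(q^2) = q*(q - 1)*(q)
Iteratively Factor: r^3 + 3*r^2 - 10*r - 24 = (r - 3)*(r^2 + 6*r + 8) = (r - 3)*(r + 4)*(r + 2)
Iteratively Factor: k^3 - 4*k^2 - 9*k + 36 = (k - 4)*(k^2 - 9) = (k - 4)*(k + 3)*(k - 3)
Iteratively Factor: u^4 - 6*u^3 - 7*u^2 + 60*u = (u + 3)*(u^3 - 9*u^2 + 20*u) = u*(u + 3)*(u^2 - 9*u + 20) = u*(u - 5)*(u + 3)*(u - 4)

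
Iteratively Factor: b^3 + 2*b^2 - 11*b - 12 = (b + 1)*(b^2 + b - 12) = (b + 1)*(b + 4)*(b - 3)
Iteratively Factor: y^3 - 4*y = (y - 2)*(y^2 + 2*y) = y*(y - 2)*(y + 2)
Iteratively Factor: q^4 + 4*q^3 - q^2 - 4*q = (q)*(q^3 + 4*q^2 - q - 4) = q*(q - 1)*(q^2 + 5*q + 4) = q*(q - 1)*(q + 4)*(q + 1)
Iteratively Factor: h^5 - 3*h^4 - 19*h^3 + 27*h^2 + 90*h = (h + 2)*(h^4 - 5*h^3 - 9*h^2 + 45*h) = (h - 3)*(h + 2)*(h^3 - 2*h^2 - 15*h) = (h - 3)*(h + 2)*(h + 3)*(h^2 - 5*h) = h*(h - 3)*(h + 2)*(h + 3)*(h - 5)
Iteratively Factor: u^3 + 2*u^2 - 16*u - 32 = (u + 2)*(u^2 - 16) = (u + 2)*(u + 4)*(u - 4)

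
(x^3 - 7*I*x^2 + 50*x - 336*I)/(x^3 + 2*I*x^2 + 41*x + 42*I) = (x - 8*I)/(x + I)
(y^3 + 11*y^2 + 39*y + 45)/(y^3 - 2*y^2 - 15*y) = (y^2 + 8*y + 15)/(y*(y - 5))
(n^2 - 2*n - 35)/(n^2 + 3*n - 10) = (n - 7)/(n - 2)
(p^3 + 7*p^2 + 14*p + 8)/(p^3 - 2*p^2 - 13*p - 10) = (p + 4)/(p - 5)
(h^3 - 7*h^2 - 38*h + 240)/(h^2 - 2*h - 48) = h - 5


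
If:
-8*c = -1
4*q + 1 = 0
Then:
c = 1/8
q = -1/4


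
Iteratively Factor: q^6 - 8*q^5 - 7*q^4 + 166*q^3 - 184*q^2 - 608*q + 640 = (q + 2)*(q^5 - 10*q^4 + 13*q^3 + 140*q^2 - 464*q + 320) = (q - 4)*(q + 2)*(q^4 - 6*q^3 - 11*q^2 + 96*q - 80) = (q - 4)^2*(q + 2)*(q^3 - 2*q^2 - 19*q + 20) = (q - 4)^2*(q - 1)*(q + 2)*(q^2 - q - 20) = (q - 4)^2*(q - 1)*(q + 2)*(q + 4)*(q - 5)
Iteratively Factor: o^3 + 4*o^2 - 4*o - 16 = (o + 4)*(o^2 - 4) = (o + 2)*(o + 4)*(o - 2)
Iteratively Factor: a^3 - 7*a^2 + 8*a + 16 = (a + 1)*(a^2 - 8*a + 16) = (a - 4)*(a + 1)*(a - 4)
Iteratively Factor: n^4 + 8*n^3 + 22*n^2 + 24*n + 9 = (n + 3)*(n^3 + 5*n^2 + 7*n + 3) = (n + 3)^2*(n^2 + 2*n + 1) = (n + 1)*(n + 3)^2*(n + 1)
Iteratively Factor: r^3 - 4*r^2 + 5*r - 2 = (r - 1)*(r^2 - 3*r + 2) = (r - 2)*(r - 1)*(r - 1)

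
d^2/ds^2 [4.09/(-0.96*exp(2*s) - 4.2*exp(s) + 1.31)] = (-4.09*(1.92*exp(s) + 4.2)*(3.84*exp(s) + 8.4)*exp(s) + (15.7056*exp(s) + 17.178)*(0.96*exp(2*s) + 4.2*exp(s) - 1.31))*exp(s)/(0.96*exp(2*s) + 4.2*exp(s) - 1.31)^3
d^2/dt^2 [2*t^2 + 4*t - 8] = 4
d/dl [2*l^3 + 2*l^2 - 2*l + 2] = 6*l^2 + 4*l - 2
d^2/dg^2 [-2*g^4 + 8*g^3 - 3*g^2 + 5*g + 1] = -24*g^2 + 48*g - 6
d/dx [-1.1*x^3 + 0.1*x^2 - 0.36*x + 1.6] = -3.3*x^2 + 0.2*x - 0.36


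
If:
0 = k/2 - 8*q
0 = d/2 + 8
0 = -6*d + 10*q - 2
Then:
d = -16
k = -752/5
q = -47/5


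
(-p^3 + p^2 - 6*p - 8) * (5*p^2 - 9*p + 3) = -5*p^5 + 14*p^4 - 42*p^3 + 17*p^2 + 54*p - 24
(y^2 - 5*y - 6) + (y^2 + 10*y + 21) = 2*y^2 + 5*y + 15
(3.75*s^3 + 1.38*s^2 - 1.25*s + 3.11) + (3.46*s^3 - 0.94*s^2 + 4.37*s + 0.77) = 7.21*s^3 + 0.44*s^2 + 3.12*s + 3.88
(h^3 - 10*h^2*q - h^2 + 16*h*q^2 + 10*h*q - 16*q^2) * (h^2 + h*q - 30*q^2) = h^5 - 9*h^4*q - h^4 - 24*h^3*q^2 + 9*h^3*q + 316*h^2*q^3 + 24*h^2*q^2 - 480*h*q^4 - 316*h*q^3 + 480*q^4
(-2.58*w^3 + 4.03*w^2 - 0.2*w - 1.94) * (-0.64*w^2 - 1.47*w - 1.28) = 1.6512*w^5 + 1.2134*w^4 - 2.4937*w^3 - 3.6228*w^2 + 3.1078*w + 2.4832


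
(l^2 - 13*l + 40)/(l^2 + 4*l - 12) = (l^2 - 13*l + 40)/(l^2 + 4*l - 12)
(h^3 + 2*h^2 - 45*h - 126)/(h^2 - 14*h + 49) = (h^2 + 9*h + 18)/(h - 7)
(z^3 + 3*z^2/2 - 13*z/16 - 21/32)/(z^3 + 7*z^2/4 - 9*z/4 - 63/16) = (8*z^2 - 2*z - 3)/(2*(4*z^2 - 9))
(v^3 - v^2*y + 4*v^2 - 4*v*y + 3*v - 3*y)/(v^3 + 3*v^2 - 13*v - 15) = (v^2 - v*y + 3*v - 3*y)/(v^2 + 2*v - 15)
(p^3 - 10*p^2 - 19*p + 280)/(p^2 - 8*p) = p - 2 - 35/p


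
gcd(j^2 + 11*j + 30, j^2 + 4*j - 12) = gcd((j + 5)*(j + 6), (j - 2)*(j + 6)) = j + 6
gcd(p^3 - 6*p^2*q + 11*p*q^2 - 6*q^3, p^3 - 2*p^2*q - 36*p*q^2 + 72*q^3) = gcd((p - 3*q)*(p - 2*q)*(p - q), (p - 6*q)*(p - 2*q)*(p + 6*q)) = p - 2*q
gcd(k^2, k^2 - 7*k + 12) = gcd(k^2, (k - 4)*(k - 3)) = 1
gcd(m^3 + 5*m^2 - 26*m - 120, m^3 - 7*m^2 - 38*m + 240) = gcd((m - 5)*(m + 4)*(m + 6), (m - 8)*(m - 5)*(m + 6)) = m^2 + m - 30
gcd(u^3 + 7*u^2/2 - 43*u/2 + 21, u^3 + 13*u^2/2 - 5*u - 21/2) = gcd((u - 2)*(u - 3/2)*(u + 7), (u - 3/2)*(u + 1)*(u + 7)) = u^2 + 11*u/2 - 21/2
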